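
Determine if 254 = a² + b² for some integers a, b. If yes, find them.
Not possible

Factorization: 254 = 2 × 127
By Fermat: n is sum of two squares iff every prime p ≡ 3 (mod 4) appears to even power.
Prime(s) ≡ 3 (mod 4) with odd exponent: [(127, 1)]
Therefore 254 cannot be expressed as a² + b².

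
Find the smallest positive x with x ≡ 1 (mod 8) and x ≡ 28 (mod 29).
57

Using Chinese Remainder Theorem:
M = 8 × 29 = 232
M1 = 29, M2 = 8
y1 = 29^(-1) mod 8 = 5
y2 = 8^(-1) mod 29 = 11
x = (1×29×5 + 28×8×11) mod 232 = 57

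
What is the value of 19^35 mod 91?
24

Repeated squaring. Binary of 35 = 100011.
19^1 ≡ 19 (mod 91); 19^2 ≡ 88 (mod 91); 19^4 ≡ 9 (mod 91); 19^8 ≡ 81 (mod 91); 19^16 ≡ 9 (mod 91); 19^32 ≡ 81 (mod 91)
19^35 = 19^1 × 19^2 × 19^32 ≡ 24 (mod 91)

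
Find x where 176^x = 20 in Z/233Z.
81

Baby-step giant-step with step n = ⌈√233⌉ = 16.
Baby steps 176^j mod 233 (j:value) for j=0..15: 0:1, 1:176, 2:220, 3:42, 4:169, 5:153, 6:133, 7:108, 8:135, 9:227, 10:109, 11:78, 12:214, 13:151, 14:14, 15:134.
Giant-step multiplier: 176^(-16) ≡ 176^(232-16) = 176^216 ≡ 32 (mod 233).
Giant steps γ_i = 20·32^i mod 233: γ_0=20, γ_1=174, γ_2=209, γ_3=164, γ_4=122, γ_5=176 (in table at j=1).
x = i·n + j = 5·16 + 1 = 81.
Check: 176^81 ≡ 20 (mod 233).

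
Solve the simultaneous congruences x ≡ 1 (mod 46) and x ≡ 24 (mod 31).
737

Using Chinese Remainder Theorem:
M = 46 × 31 = 1426
M1 = 31, M2 = 46
y1 = 31^(-1) mod 46 = 3
y2 = 46^(-1) mod 31 = 29
x = (1×31×3 + 24×46×29) mod 1426 = 737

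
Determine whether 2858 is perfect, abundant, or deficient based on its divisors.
deficient

Proper divisors of 2858: sum = 1 + 2 + 1429 = 1432
Since 1432 < 2858, 2858 is deficient.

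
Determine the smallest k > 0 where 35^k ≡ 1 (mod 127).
63

127 is prime, so ord(35) divides φ(127) = 126.
Divisors of 126: 1, 2, 3, 6, 7, 9, 14, 18, 21, 42, 63, 126.
Repeated squaring: 35^1 ≡ 35, 35^2 ≡ 82, 35^4 ≡ 120, 35^8 ≡ 49, 35^16 ≡ 115, 35^32 ≡ 17, 35^64 ≡ 35 (mod 127).
Test 35^d mod 127 for each divisor d in increasing order:
35^1 ≡ 35
35^2 ≡ 82
35^3 = 35^2·35^1 ≡ 76
35^6 = 35^4·35^2 ≡ 61
35^7 = 35^4·35^2·35^1 ≡ 103
35^9 = 35^8·35^1 ≡ 64
35^14 = 35^8·35^4·35^2 ≡ 68
35^18 = 35^16·35^2 ≡ 32
35^21 = 35^16·35^4·35^1 ≡ 19
35^42 = 35^32·35^8·35^2 ≡ 107
35^63 = 35^32·35^16·35^8·35^4·35^2·35^1 ≡ 1  ← first divisor giving 1
The order is 63.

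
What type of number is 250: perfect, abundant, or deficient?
deficient

Proper divisors of 250: sum = 1 + 2 + 5 + 10 + 25 + 50 + 125 = 218
Since 218 < 250, 250 is deficient.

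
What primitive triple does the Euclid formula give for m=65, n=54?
(1309, 7020, 7141)

Euclid's formula: a = m² - n², b = 2mn, c = m² + n²
m = 65, n = 54
a = 65² - 54² = 4225 - 2916 = 1309
b = 2 × 65 × 54 = 7020
c = 65² + 54² = 4225 + 2916 = 7141
Verification: 1309² + 7020² = 1713481 + 49280400 = 50993881 = 7141² ✓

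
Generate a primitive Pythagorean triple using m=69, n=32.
(3737, 4416, 5785)

Euclid's formula: a = m² - n², b = 2mn, c = m² + n²
m = 69, n = 32
a = 69² - 32² = 4761 - 1024 = 3737
b = 2 × 69 × 32 = 4416
c = 69² + 32² = 4761 + 1024 = 5785
Verification: 3737² + 4416² = 13965169 + 19501056 = 33466225 = 5785² ✓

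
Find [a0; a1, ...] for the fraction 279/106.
[2; 1, 1, 1, 2, 1, 1, 5]

Euclidean algorithm steps:
279 = 2 × 106 + 67
106 = 1 × 67 + 39
67 = 1 × 39 + 28
39 = 1 × 28 + 11
28 = 2 × 11 + 6
11 = 1 × 6 + 5
6 = 1 × 5 + 1
5 = 5 × 1 + 0
Continued fraction: [2; 1, 1, 1, 2, 1, 1, 5]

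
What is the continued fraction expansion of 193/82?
[2; 2, 1, 4, 1, 4]

Euclidean algorithm steps:
193 = 2 × 82 + 29
82 = 2 × 29 + 24
29 = 1 × 24 + 5
24 = 4 × 5 + 4
5 = 1 × 4 + 1
4 = 4 × 1 + 0
Continued fraction: [2; 2, 1, 4, 1, 4]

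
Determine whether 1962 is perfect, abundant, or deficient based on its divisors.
abundant

Proper divisors of 1962: sum = 1 + 2 + 3 + 6 + 9 + 18 + 109 + 218 + 327 + 654 + 981 = 2328
Since 2328 > 1962, 1962 is abundant.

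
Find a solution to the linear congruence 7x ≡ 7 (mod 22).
x ≡ 1 (mod 22)

gcd(7, 22) = 1, which divides 7, so solutions exist.
Find 7^(-1) mod 22 by the extended Euclidean algorithm:
22 = 3 × 7 + 1  ⟹  1 = (1)·22 + (-3)·7
So (-3)·7 ≡ 1 (mod 22), i.e. 7^(-1) ≡ -3 ≡ 19 (mod 22).
x ≡ 19 × 7 = 133 ≡ 1 (mod 22).
Check: 7 × 1 = 7 ≡ 7 (mod 22).
Unique solution: x ≡ 1 (mod 22)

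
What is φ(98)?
42

98 = 2 × 7^2
φ(n) = n × ∏(1 - 1/p) for each prime p dividing n
φ(98) = 98 × (1 - 1/2) × (1 - 1/7) = 42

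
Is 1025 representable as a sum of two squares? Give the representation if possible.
1² + 32² (a=1, b=32)

Factorization: 1025 = 5^2 × 41
By Fermat: n is sum of two squares iff every prime p ≡ 3 (mod 4) appears to even power.
All primes ≡ 3 (mod 4) appear to even power.
Search a = 0, 1, 2, … for 1025 - a² a perfect square: first hit at a = 1: 1025 - 1 = 1024 = 32².
1025 = 1² + 32² = 1 + 1024 ✓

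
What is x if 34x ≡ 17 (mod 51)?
x ≡ 2 (mod 3)

gcd(34, 51) = 17, which divides 17, so solutions exist.
Divide through by 17: 2x ≡ 1 (mod 3).
Find 2^(-1) mod 3 by the extended Euclidean algorithm:
3 = 1 × 2 + 1  ⟹  1 = (1)·3 + (-1)·2
So (-1)·2 ≡ 1 (mod 3), i.e. 2^(-1) ≡ -1 ≡ 2 (mod 3).
x ≡ 2 × 1 = 2 ≡ 2 (mod 3).
Check: 34 × 2 = 68 ≡ 17 (mod 51).
x ≡ 2 (mod 3), giving 17 solutions mod 51.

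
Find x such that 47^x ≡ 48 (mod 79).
73

Baby-step giant-step with step n = ⌈√79⌉ = 9.
Baby steps 47^j mod 79 (j:value) for j=0..8: 0:1, 1:47, 2:76, 3:17, 4:9, 5:28, 6:52, 7:74, 8:2.
Giant-step multiplier: 47^(-9) ≡ 47^(78-9) = 47^69 ≡ 58 (mod 79).
Giant steps γ_i = 48·58^i mod 79: γ_0=48, γ_1=19, γ_2=75, γ_3=5, γ_4=53, γ_5=72, γ_6=68, γ_7=73, γ_8=47 (in table at j=1).
x = i·n + j = 8·9 + 1 = 73.
Check: 47^73 ≡ 48 (mod 79).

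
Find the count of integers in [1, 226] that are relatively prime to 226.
112

226 = 2 × 113
φ(n) = n × ∏(1 - 1/p) for each prime p dividing n
φ(226) = 226 × (1 - 1/2) × (1 - 1/113) = 112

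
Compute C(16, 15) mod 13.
3

Using Lucas' theorem:
Write n=16 and k=15 in base 13:
n in base 13: [1, 3]
k in base 13: [1, 2]
C(16,15) mod 13 = ∏ C(n_i, k_i) mod 13
Digit binomials (mod 13): C(1,1) = 1; C(3,2) = 3
Product: 1 × 3 = 3 ≡ 3 (mod 13)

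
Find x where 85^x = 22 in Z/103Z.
69

Baby-step giant-step with step n = ⌈√103⌉ = 11.
Baby steps 85^j mod 103 (j:value) for j=0..10: 0:1, 1:85, 2:15, 3:39, 4:19, 5:70, 6:79, 7:20, 8:52, 9:94, 10:59.
Giant-step multiplier: 85^(-11) ≡ 85^(102-11) = 85^91 ≡ 74 (mod 103).
Giant steps γ_i = 22·74^i mod 103: γ_0=22, γ_1=83, γ_2=65, γ_3=72, γ_4=75, γ_5=91, γ_6=39 (in table at j=3).
x = i·n + j = 6·11 + 3 = 69.
Check: 85^69 ≡ 22 (mod 103).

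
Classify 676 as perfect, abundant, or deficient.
deficient

Proper divisors of 676: sum = 1 + 2 + 4 + 13 + 26 + 52 + 169 + 338 = 605
Since 605 < 676, 676 is deficient.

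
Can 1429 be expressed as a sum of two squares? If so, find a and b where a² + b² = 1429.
23² + 30² (a=23, b=30)

Factorization: 1429 = 1429
By Fermat: n is sum of two squares iff every prime p ≡ 3 (mod 4) appears to even power.
All primes ≡ 3 (mod 4) appear to even power.
Search a = 0, 1, 2, … for 1429 - a² a perfect square: first hit at a = 23: 1429 - 529 = 900 = 30².
1429 = 23² + 30² = 529 + 900 ✓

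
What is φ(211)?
210

211 = 211
φ(n) = n × ∏(1 - 1/p) for each prime p dividing n
φ(211) = 211 × (1 - 1/211) = 210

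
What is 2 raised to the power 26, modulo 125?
114

Repeated squaring. Binary of 26 = 11010.
2^1 ≡ 2 (mod 125); 2^2 ≡ 4 (mod 125); 2^4 ≡ 16 (mod 125); 2^8 ≡ 6 (mod 125); 2^16 ≡ 36 (mod 125)
2^26 = 2^2 × 2^8 × 2^16 ≡ 114 (mod 125)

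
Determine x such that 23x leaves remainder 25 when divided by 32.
x ≡ 15 (mod 32)

gcd(23, 32) = 1, which divides 25, so solutions exist.
Find 23^(-1) mod 32 by the extended Euclidean algorithm:
32 = 1 × 23 + 9  ⟹  9 = (1)·32 + (-1)·23
23 = 2 × 9 + 5  ⟹  5 = (-2)·32 + (3)·23
9 = 1 × 5 + 4  ⟹  4 = (3)·32 + (-4)·23
5 = 1 × 4 + 1  ⟹  1 = (-5)·32 + (7)·23
So (7)·23 ≡ 1 (mod 32), i.e. 23^(-1) ≡ 7 (mod 32).
x ≡ 7 × 25 = 175 ≡ 15 (mod 32).
Check: 23 × 15 = 345 ≡ 25 (mod 32).
Unique solution: x ≡ 15 (mod 32)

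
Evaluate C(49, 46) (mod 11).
10

Using Lucas' theorem:
Write n=49 and k=46 in base 11:
n in base 11: [4, 5]
k in base 11: [4, 2]
C(49,46) mod 11 = ∏ C(n_i, k_i) mod 11
Digit binomials (mod 11): C(4,4) = 1; C(5,2) = 10
Product: 1 × 10 = 10 ≡ 10 (mod 11)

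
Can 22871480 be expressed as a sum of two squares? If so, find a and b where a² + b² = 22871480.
Not possible

Factorization: 22871480 = 2^3 × 5 × 83^3
By Fermat: n is sum of two squares iff every prime p ≡ 3 (mod 4) appears to even power.
Prime(s) ≡ 3 (mod 4) with odd exponent: [(83, 3)]
Therefore 22871480 cannot be expressed as a² + b².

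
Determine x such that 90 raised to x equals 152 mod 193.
5

Baby-step giant-step with step n = ⌈√193⌉ = 14.
Baby steps 90^j mod 193 (j:value) for j=0..13: 0:1, 1:90, 2:187, 3:39, 4:36, 5:152, 6:170, 7:53, 8:138, 9:68, 10:137, 11:171, 12:143, 13:132.
h = 152 is already in the table at j=5, so x = 5.
Check: 90^5 ≡ 152 (mod 193).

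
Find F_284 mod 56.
53

Matrix identity: Q^n = [[F_(n+1), F_n], [F_n, F_(n-1)]] with Q = [[1,1],[1,0]].
n = 284 = 100011100₂. Square-and-multiply, entries mod 56:
Q^1 = [[1,1],[1,0]]
Q^2 = (Q^1)² = [[2,1],[1,1]]
Q^4 = (Q^2)² = [[5,3],[3,2]]
Q^8 = (Q^4)² = [[34,21],[21,13]]
Q^17 = (Q^8)²·Q = [[8,29],[29,35]]
Q^35 = (Q^17)²·Q = [[24,9],[9,15]]
Q^71 = (Q^35)²·Q = [[0,41],[41,15]]
Q^142 = (Q^71)² = [[1,55],[55,2]]
Q^284 = (Q^142)² = [[2,53],[53,5]]
F_284 mod 56 = Q^284[0][1] = 53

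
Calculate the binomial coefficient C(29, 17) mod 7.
0

Using Lucas' theorem:
Write n=29 and k=17 in base 7:
n in base 7: [4, 1]
k in base 7: [2, 3]
C(29,17) mod 7 = ∏ C(n_i, k_i) mod 7
Digit binomials (mod 7): C(4,2) = 6; C(1,3) = 0 (k_i > n_i)
Product: 6 × 0 = 0 ≡ 0 (mod 7)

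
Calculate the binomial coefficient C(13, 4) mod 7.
1

Using Lucas' theorem:
Write n=13 and k=4 in base 7:
n in base 7: [1, 6]
k in base 7: [0, 4]
C(13,4) mod 7 = ∏ C(n_i, k_i) mod 7
Digit binomials (mod 7): C(1,0) = 1; C(6,4) = 15 ≡ 1
Product: 1 × 1 = 1 ≡ 1 (mod 7)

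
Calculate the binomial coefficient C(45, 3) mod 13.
7

Using Lucas' theorem:
Write n=45 and k=3 in base 13:
n in base 13: [3, 6]
k in base 13: [0, 3]
C(45,3) mod 13 = ∏ C(n_i, k_i) mod 13
Digit binomials (mod 13): C(3,0) = 1; C(6,3) = 20 ≡ 7
Product: 1 × 7 = 7 ≡ 7 (mod 13)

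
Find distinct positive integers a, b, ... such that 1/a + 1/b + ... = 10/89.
1/9 + 1/801

Greedy algorithm:
10/89: ceiling(89/10) = 9, use 1/9
1/801: ceiling(801/1) = 801, use 1/801
Result: 10/89 = 1/9 + 1/801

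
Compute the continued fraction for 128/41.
[3; 8, 5]

Euclidean algorithm steps:
128 = 3 × 41 + 5
41 = 8 × 5 + 1
5 = 5 × 1 + 0
Continued fraction: [3; 8, 5]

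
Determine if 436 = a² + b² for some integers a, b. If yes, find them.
6² + 20² (a=6, b=20)

Factorization: 436 = 2^2 × 109
By Fermat: n is sum of two squares iff every prime p ≡ 3 (mod 4) appears to even power.
All primes ≡ 3 (mod 4) appear to even power.
Search a = 0, 1, 2, … for 436 - a² a perfect square: first hit at a = 6: 436 - 36 = 400 = 20².
436 = 6² + 20² = 36 + 400 ✓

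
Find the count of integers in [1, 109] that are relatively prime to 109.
108

109 = 109
φ(n) = n × ∏(1 - 1/p) for each prime p dividing n
φ(109) = 109 × (1 - 1/109) = 108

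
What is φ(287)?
240

287 = 7 × 41
φ(n) = n × ∏(1 - 1/p) for each prime p dividing n
φ(287) = 287 × (1 - 1/7) × (1 - 1/41) = 240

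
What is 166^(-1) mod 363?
199

gcd(166, 363) = 1, so the inverse exists.
Extended Euclidean algorithm on (363, 166):
363 = 2 × 166 + 31  ⟹  31 = (1)·363 + (-2)·166
166 = 5 × 31 + 11  ⟹  11 = (-5)·363 + (11)·166
31 = 2 × 11 + 9  ⟹  9 = (11)·363 + (-24)·166
11 = 1 × 9 + 2  ⟹  2 = (-16)·363 + (35)·166
9 = 4 × 2 + 1  ⟹  1 = (75)·363 + (-164)·166
So (-164)·166 ≡ 1 (mod 363), i.e. 166^(-1) ≡ -164 ≡ 199 (mod 363).
Check: 166 × 199 = 33034 ≡ 1 (mod 363)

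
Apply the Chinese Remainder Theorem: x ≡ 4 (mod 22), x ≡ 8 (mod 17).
246

Using Chinese Remainder Theorem:
M = 22 × 17 = 374
M1 = 17, M2 = 22
y1 = 17^(-1) mod 22 = 13
y2 = 22^(-1) mod 17 = 7
x = (4×17×13 + 8×22×7) mod 374 = 246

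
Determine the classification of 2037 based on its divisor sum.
deficient

Proper divisors of 2037: sum = 1 + 3 + 7 + 21 + 97 + 291 + 679 = 1099
Since 1099 < 2037, 2037 is deficient.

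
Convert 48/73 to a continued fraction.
[0; 1, 1, 1, 11, 2]

Euclidean algorithm steps:
48 = 0 × 73 + 48
73 = 1 × 48 + 25
48 = 1 × 25 + 23
25 = 1 × 23 + 2
23 = 11 × 2 + 1
2 = 2 × 1 + 0
Continued fraction: [0; 1, 1, 1, 11, 2]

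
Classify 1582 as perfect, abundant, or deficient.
deficient

Proper divisors of 1582: sum = 1 + 2 + 7 + 14 + 113 + 226 + 791 = 1154
Since 1154 < 1582, 1582 is deficient.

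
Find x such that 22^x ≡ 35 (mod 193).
81

Baby-step giant-step with step n = ⌈√193⌉ = 14.
Baby steps 22^j mod 193 (j:value) for j=0..13: 0:1, 1:22, 2:98, 3:33, 4:147, 5:146, 6:124, 7:26, 8:186, 9:39, 10:86, 11:155, 12:129, 13:136.
Giant-step multiplier: 22^(-14) ≡ 22^(192-14) = 22^178 ≡ 2 (mod 193).
Giant steps γ_i = 35·2^i mod 193: γ_0=35, γ_1=70, γ_2=140, γ_3=87, γ_4=174, γ_5=155 (in table at j=11).
x = i·n + j = 5·14 + 11 = 81.
Check: 22^81 ≡ 35 (mod 193).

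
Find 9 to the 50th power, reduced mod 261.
252

Repeated squaring. Binary of 50 = 110010.
9^1 ≡ 9 (mod 261); 9^2 ≡ 81 (mod 261); 9^4 ≡ 36 (mod 261); 9^8 ≡ 252 (mod 261); 9^16 ≡ 81 (mod 261); 9^32 ≡ 36 (mod 261)
9^50 = 9^2 × 9^16 × 9^32 ≡ 252 (mod 261)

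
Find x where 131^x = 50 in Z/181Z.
91

Baby-step giant-step with step n = ⌈√181⌉ = 14.
Baby steps 131^j mod 181 (j:value) for j=0..13: 0:1, 1:131, 2:147, 3:71, 4:70, 5:120, 6:154, 7:83, 8:13, 9:74, 10:101, 11:18, 12:5, 13:112.
Giant-step multiplier: 131^(-14) ≡ 131^(180-14) = 131^166 ≡ 33 (mod 181).
Giant steps γ_i = 50·33^i mod 181: γ_0=50, γ_1=21, γ_2=150, γ_3=63, γ_4=88, γ_5=8, γ_6=83 (in table at j=7).
x = i·n + j = 6·14 + 7 = 91.
Check: 131^91 ≡ 50 (mod 181).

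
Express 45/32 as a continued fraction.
[1; 2, 2, 6]

Euclidean algorithm steps:
45 = 1 × 32 + 13
32 = 2 × 13 + 6
13 = 2 × 6 + 1
6 = 6 × 1 + 0
Continued fraction: [1; 2, 2, 6]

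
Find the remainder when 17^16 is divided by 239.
34

Repeated squaring. Binary of 16 = 10000.
17^1 ≡ 17 (mod 239); 17^2 ≡ 50 (mod 239); 17^4 ≡ 110 (mod 239); 17^8 ≡ 150 (mod 239); 17^16 ≡ 34 (mod 239)
17^16 = 17^16 ≡ 34 (mod 239)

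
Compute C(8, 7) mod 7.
1

Using Lucas' theorem:
Write n=8 and k=7 in base 7:
n in base 7: [1, 1]
k in base 7: [1, 0]
C(8,7) mod 7 = ∏ C(n_i, k_i) mod 7
Digit binomials (mod 7): C(1,1) = 1; C(1,0) = 1
Product: 1 × 1 = 1 ≡ 1 (mod 7)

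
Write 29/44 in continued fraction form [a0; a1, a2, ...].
[0; 1, 1, 1, 14]

Euclidean algorithm steps:
29 = 0 × 44 + 29
44 = 1 × 29 + 15
29 = 1 × 15 + 14
15 = 1 × 14 + 1
14 = 14 × 1 + 0
Continued fraction: [0; 1, 1, 1, 14]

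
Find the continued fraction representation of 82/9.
[9; 9]

Euclidean algorithm steps:
82 = 9 × 9 + 1
9 = 9 × 1 + 0
Continued fraction: [9; 9]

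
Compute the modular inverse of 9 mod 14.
11

gcd(9, 14) = 1, so the inverse exists.
Extended Euclidean algorithm on (14, 9):
14 = 1 × 9 + 5  ⟹  5 = (1)·14 + (-1)·9
9 = 1 × 5 + 4  ⟹  4 = (-1)·14 + (2)·9
5 = 1 × 4 + 1  ⟹  1 = (2)·14 + (-3)·9
So (-3)·9 ≡ 1 (mod 14), i.e. 9^(-1) ≡ -3 ≡ 11 (mod 14).
Check: 9 × 11 = 99 ≡ 1 (mod 14)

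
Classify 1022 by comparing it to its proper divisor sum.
deficient

Proper divisors of 1022: sum = 1 + 2 + 7 + 14 + 73 + 146 + 511 = 754
Since 754 < 1022, 1022 is deficient.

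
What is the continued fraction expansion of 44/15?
[2; 1, 14]

Euclidean algorithm steps:
44 = 2 × 15 + 14
15 = 1 × 14 + 1
14 = 14 × 1 + 0
Continued fraction: [2; 1, 14]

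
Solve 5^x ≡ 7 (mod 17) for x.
15

Baby-step giant-step with step n = ⌈√17⌉ = 5.
Baby steps 5^j mod 17 (j:value) for j=0..4: 0:1, 1:5, 2:8, 3:6, 4:13.
Giant-step multiplier: 5^(-5) ≡ 5^(16-5) = 5^11 ≡ 11 (mod 17).
Giant steps γ_i = 7·11^i mod 17: γ_0=7, γ_1=9, γ_2=14, γ_3=1 (in table at j=0).
x = i·n + j = 3·5 + 0 = 15.
Check: 5^15 ≡ 7 (mod 17).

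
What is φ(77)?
60

77 = 7 × 11
φ(n) = n × ∏(1 - 1/p) for each prime p dividing n
φ(77) = 77 × (1 - 1/7) × (1 - 1/11) = 60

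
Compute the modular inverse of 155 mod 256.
147

gcd(155, 256) = 1, so the inverse exists.
Extended Euclidean algorithm on (256, 155):
256 = 1 × 155 + 101  ⟹  101 = (1)·256 + (-1)·155
155 = 1 × 101 + 54  ⟹  54 = (-1)·256 + (2)·155
101 = 1 × 54 + 47  ⟹  47 = (2)·256 + (-3)·155
54 = 1 × 47 + 7  ⟹  7 = (-3)·256 + (5)·155
47 = 6 × 7 + 5  ⟹  5 = (20)·256 + (-33)·155
7 = 1 × 5 + 2  ⟹  2 = (-23)·256 + (38)·155
5 = 2 × 2 + 1  ⟹  1 = (66)·256 + (-109)·155
So (-109)·155 ≡ 1 (mod 256), i.e. 155^(-1) ≡ -109 ≡ 147 (mod 256).
Check: 155 × 147 = 22785 ≡ 1 (mod 256)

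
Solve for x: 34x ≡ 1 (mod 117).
31

gcd(34, 117) = 1, so the inverse exists.
Extended Euclidean algorithm on (117, 34):
117 = 3 × 34 + 15  ⟹  15 = (1)·117 + (-3)·34
34 = 2 × 15 + 4  ⟹  4 = (-2)·117 + (7)·34
15 = 3 × 4 + 3  ⟹  3 = (7)·117 + (-24)·34
4 = 1 × 3 + 1  ⟹  1 = (-9)·117 + (31)·34
So (31)·34 ≡ 1 (mod 117), i.e. 34^(-1) ≡ 31 (mod 117).
Check: 34 × 31 = 1054 ≡ 1 (mod 117)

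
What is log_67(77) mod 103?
5

Baby-step giant-step with step n = ⌈√103⌉ = 11.
Baby steps 67^j mod 103 (j:value) for j=0..10: 0:1, 1:67, 2:60, 3:3, 4:98, 5:77, 6:9, 7:88, 8:25, 9:27, 10:58.
h = 77 is already in the table at j=5, so x = 5.
Check: 67^5 ≡ 77 (mod 103).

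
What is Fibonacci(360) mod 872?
840

Matrix identity: Q^n = [[F_(n+1), F_n], [F_n, F_(n-1)]] with Q = [[1,1],[1,0]].
n = 360 = 101101000₂. Square-and-multiply, entries mod 872:
Q^1 = [[1,1],[1,0]]
Q^2 = (Q^1)² = [[2,1],[1,1]]
Q^5 = (Q^2)²·Q = [[8,5],[5,3]]
Q^11 = (Q^5)²·Q = [[144,89],[89,55]]
Q^22 = (Q^11)² = [[753,271],[271,482]]
Q^45 = (Q^22)²·Q = [[239,402],[402,709]]
Q^90 = (Q^45)² = [[725,32],[32,693]]
Q^180 = (Q^90)² = [[833,32],[32,801]]
Q^360 = (Q^180)² = [[801,840],[840,833]]
F_360 mod 872 = Q^360[0][1] = 840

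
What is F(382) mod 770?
111

Matrix identity: Q^n = [[F_(n+1), F_n], [F_n, F_(n-1)]] with Q = [[1,1],[1,0]].
n = 382 = 101111110₂. Square-and-multiply, entries mod 770:
Q^1 = [[1,1],[1,0]]
Q^2 = (Q^1)² = [[2,1],[1,1]]
Q^5 = (Q^2)²·Q = [[8,5],[5,3]]
Q^11 = (Q^5)²·Q = [[144,89],[89,55]]
Q^23 = (Q^11)²·Q = [[168,167],[167,1]]
Q^47 = (Q^23)²·Q = [[406,673],[673,503]]
Q^95 = (Q^47)²·Q = [[602,225],[225,377]]
Q^191 = (Q^95)²·Q = [[364,309],[309,55]]
Q^382 = (Q^191)² = [[57,111],[111,716]]
F_382 mod 770 = Q^382[0][1] = 111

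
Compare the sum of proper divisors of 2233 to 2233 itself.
deficient

Proper divisors of 2233: sum = 1 + 7 + 11 + 29 + 77 + 203 + 319 = 647
Since 647 < 2233, 2233 is deficient.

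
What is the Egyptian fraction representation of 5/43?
1/9 + 1/194 + 1/75078

Greedy algorithm:
5/43: ceiling(43/5) = 9, use 1/9
2/387: ceiling(387/2) = 194, use 1/194
1/75078: ceiling(75078/1) = 75078, use 1/75078
Result: 5/43 = 1/9 + 1/194 + 1/75078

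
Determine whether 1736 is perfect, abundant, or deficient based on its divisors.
abundant

Proper divisors of 1736: sum = 1 + 2 + 4 + 7 + 8 + 14 + 28 + 31 + 56 + 62 + 124 + 217 + 248 + 434 + 868 = 2104
Since 2104 > 1736, 1736 is abundant.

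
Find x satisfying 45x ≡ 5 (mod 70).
x ≡ 11 (mod 14)

gcd(45, 70) = 5, which divides 5, so solutions exist.
Divide through by 5: 9x ≡ 1 (mod 14).
Find 9^(-1) mod 14 by the extended Euclidean algorithm:
14 = 1 × 9 + 5  ⟹  5 = (1)·14 + (-1)·9
9 = 1 × 5 + 4  ⟹  4 = (-1)·14 + (2)·9
5 = 1 × 4 + 1  ⟹  1 = (2)·14 + (-3)·9
So (-3)·9 ≡ 1 (mod 14), i.e. 9^(-1) ≡ -3 ≡ 11 (mod 14).
x ≡ 11 × 1 = 11 ≡ 11 (mod 14).
Check: 45 × 11 = 495 ≡ 5 (mod 70).
x ≡ 11 (mod 14), giving 5 solutions mod 70.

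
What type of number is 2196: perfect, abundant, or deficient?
abundant

Proper divisors of 2196: sum = 1 + 2 + 3 + 4 + 6 + 9 + 12 + 18 + ... + 366 + 549 + 732 + 1098 (17 divisors) = 3446
Since 3446 > 2196, 2196 is abundant.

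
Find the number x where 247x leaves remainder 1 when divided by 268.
51

gcd(247, 268) = 1, so the inverse exists.
Extended Euclidean algorithm on (268, 247):
268 = 1 × 247 + 21  ⟹  21 = (1)·268 + (-1)·247
247 = 11 × 21 + 16  ⟹  16 = (-11)·268 + (12)·247
21 = 1 × 16 + 5  ⟹  5 = (12)·268 + (-13)·247
16 = 3 × 5 + 1  ⟹  1 = (-47)·268 + (51)·247
So (51)·247 ≡ 1 (mod 268), i.e. 247^(-1) ≡ 51 (mod 268).
Check: 247 × 51 = 12597 ≡ 1 (mod 268)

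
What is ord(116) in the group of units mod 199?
33

199 is prime, so ord(116) divides φ(199) = 198.
Divisors of 198: 1, 2, 3, 6, 9, 11, 18, 22, 33, 66, 99, 198.
Repeated squaring: 116^1 ≡ 116, 116^2 ≡ 123, 116^4 ≡ 5, 116^8 ≡ 25, 116^16 ≡ 28, 116^32 ≡ 187, 116^64 ≡ 144, 116^128 ≡ 40 (mod 199).
Test 116^d mod 199 for each divisor d in increasing order:
116^1 ≡ 116
116^2 ≡ 123
116^3 = 116^2·116^1 ≡ 139
116^6 = 116^4·116^2 ≡ 18
116^9 = 116^8·116^1 ≡ 114
116^11 = 116^8·116^2·116^1 ≡ 92
116^18 = 116^16·116^2 ≡ 61
116^22 = 116^16·116^4·116^2 ≡ 106
116^33 = 116^32·116^1 ≡ 1  ← first divisor giving 1
The order is 33.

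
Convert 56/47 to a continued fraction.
[1; 5, 4, 2]

Euclidean algorithm steps:
56 = 1 × 47 + 9
47 = 5 × 9 + 2
9 = 4 × 2 + 1
2 = 2 × 1 + 0
Continued fraction: [1; 5, 4, 2]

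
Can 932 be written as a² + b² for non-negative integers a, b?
16² + 26² (a=16, b=26)

Factorization: 932 = 2^2 × 233
By Fermat: n is sum of two squares iff every prime p ≡ 3 (mod 4) appears to even power.
All primes ≡ 3 (mod 4) appear to even power.
Search a = 0, 1, 2, … for 932 - a² a perfect square: first hit at a = 16: 932 - 256 = 676 = 26².
932 = 16² + 26² = 256 + 676 ✓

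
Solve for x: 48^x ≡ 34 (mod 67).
23

Baby-step giant-step with step n = ⌈√67⌉ = 9.
Baby steps 48^j mod 67 (j:value) for j=0..8: 0:1, 1:48, 2:26, 3:42, 4:6, 5:20, 6:22, 7:51, 8:36.
Giant-step multiplier: 48^(-9) ≡ 48^(66-9) = 48^57 ≡ 43 (mod 67).
Giant steps γ_i = 34·43^i mod 67: γ_0=34, γ_1=55, γ_2=20 (in table at j=5).
x = i·n + j = 2·9 + 5 = 23.
Check: 48^23 ≡ 34 (mod 67).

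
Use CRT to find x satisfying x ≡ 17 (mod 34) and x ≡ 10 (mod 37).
935

Using Chinese Remainder Theorem:
M = 34 × 37 = 1258
M1 = 37, M2 = 34
y1 = 37^(-1) mod 34 = 23
y2 = 34^(-1) mod 37 = 12
x = (17×37×23 + 10×34×12) mod 1258 = 935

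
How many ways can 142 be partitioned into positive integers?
18440293320

p(n) counts ways to write n as a sum of positive integers (order ignored).
Euler's pentagonal recurrence: p(k) = p(k-1) + p(k-2) - p(k-5) - p(k-7) + p(k-12) + p(k-15) - ... (offsets j(3j∓1)/2, signs ++--, p(0)=1, p(<0)=0).
DP table for k = 0..141: p(0)=1, p(1)=1, p(2)=2, p(3)=3, p(4)=5, p(5)=7, p(6)=11, p(7)=15, p(8)=22, p(9)=30, p(10)=42, p(11)=56, p(12)=77, p(13)=101, p(14)=135, p(15)=176, p(16)=231, p(17)=297, p(18)=385, p(19)=490, p(20)=627, p(21)=792, p(22)=1002, p(23)=1255, p(24)=1575, p(25)=1958, p(26)=2436, p(27)=3010, p(28)=3718, p(29)=4565, p(30)=5604, p(31)=6842, p(32)=8349, p(33)=10143, p(34)=12310, p(35)=14883, p(36)=17977, p(37)=21637, p(38)=26015, p(39)=31185, p(40)=37338, p(41)=44583, p(42)=53174, p(43)=63261, p(44)=75175, p(45)=89134, p(46)=105558, p(47)=124754, p(48)=147273, p(49)=173525, p(50)=204226, p(51)=239943, p(52)=281589, p(53)=329931, p(54)=386155, p(55)=451276, p(56)=526823, p(57)=614154, p(58)=715220, p(59)=831820, p(60)=966467, p(61)=1121505, p(62)=1300156, p(63)=1505499, p(64)=1741630, p(65)=2012558, p(66)=2323520, p(67)=2679689, p(68)=3087735, p(69)=3554345, p(70)=4087968, p(71)=4697205, p(72)=5392783, p(73)=6185689, p(74)=7089500, p(75)=8118264, p(76)=9289091, p(77)=10619863, p(78)=12132164, p(79)=13848650, p(80)=15796476, p(81)=18004327, p(82)=20506255, p(83)=23338469, p(84)=26543660, p(85)=30167357, p(86)=34262962, p(87)=38887673, p(88)=44108109, p(89)=49995925, p(90)=56634173, p(91)=64112359, p(92)=72533807, p(93)=82010177, p(94)=92669720, p(95)=104651419, p(96)=118114304, p(97)=133230930, p(98)=150198136, p(99)=169229875, p(100)=190569292, p(101)=214481126, p(102)=241265379, p(103)=271248950, p(104)=304801365, p(105)=342325709, p(106)=384276336, p(107)=431149389, p(108)=483502844, p(109)=541946240, p(110)=607163746, p(111)=679903203, p(112)=761002156, p(113)=851376628, p(114)=952050665, p(115)=1064144451, p(116)=1188908248, p(117)=1327710076, p(118)=1482074143, p(119)=1653668665, p(120)=1844349560, p(121)=2056148051, p(122)=2291320912, p(123)=2552338241, p(124)=2841940500, p(125)=3163127352, p(126)=3519222692, p(127)=3913864295, p(128)=4351078600, p(129)=4835271870, p(130)=5371315400, p(131)=5964539504, p(132)=6620830889, p(133)=7346629512, p(134)=8149040695, p(135)=9035836076, p(136)=10015581680, p(137)=11097645016, p(138)=12292341831, p(139)=13610949895, p(140)=15065878135, p(141)=16670689208.
Final step: p(142) = p(141) + p(140) - p(137) - p(135) + p(130) + p(127) - p(120) - p(116) + p(107) + p(102) - p(91) - p(85) + p(72) + p(65) - p(50) - p(42) + p(25) + p(16)
= 16670689208 + 15065878135 - 11097645016 - 9035836076 + 5371315400 + 3913864295 - 1844349560 - 1188908248 + 431149389 + 241265379 - 64112359 - 30167357 + 5392783 + 2012558 - 204226 - 53174 + 1958 + 231
= 18440293320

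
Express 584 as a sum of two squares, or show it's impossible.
10² + 22² (a=10, b=22)

Factorization: 584 = 2^3 × 73
By Fermat: n is sum of two squares iff every prime p ≡ 3 (mod 4) appears to even power.
All primes ≡ 3 (mod 4) appear to even power.
Search a = 0, 1, 2, … for 584 - a² a perfect square: first hit at a = 10: 584 - 100 = 484 = 22².
584 = 10² + 22² = 100 + 484 ✓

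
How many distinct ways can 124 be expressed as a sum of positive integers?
2841940500

p(n) counts ways to write n as a sum of positive integers (order ignored).
Euler's pentagonal recurrence: p(k) = p(k-1) + p(k-2) - p(k-5) - p(k-7) + p(k-12) + p(k-15) - ... (offsets j(3j∓1)/2, signs ++--, p(0)=1, p(<0)=0).
DP table for k = 0..123: p(0)=1, p(1)=1, p(2)=2, p(3)=3, p(4)=5, p(5)=7, p(6)=11, p(7)=15, p(8)=22, p(9)=30, p(10)=42, p(11)=56, p(12)=77, p(13)=101, p(14)=135, p(15)=176, p(16)=231, p(17)=297, p(18)=385, p(19)=490, p(20)=627, p(21)=792, p(22)=1002, p(23)=1255, p(24)=1575, p(25)=1958, p(26)=2436, p(27)=3010, p(28)=3718, p(29)=4565, p(30)=5604, p(31)=6842, p(32)=8349, p(33)=10143, p(34)=12310, p(35)=14883, p(36)=17977, p(37)=21637, p(38)=26015, p(39)=31185, p(40)=37338, p(41)=44583, p(42)=53174, p(43)=63261, p(44)=75175, p(45)=89134, p(46)=105558, p(47)=124754, p(48)=147273, p(49)=173525, p(50)=204226, p(51)=239943, p(52)=281589, p(53)=329931, p(54)=386155, p(55)=451276, p(56)=526823, p(57)=614154, p(58)=715220, p(59)=831820, p(60)=966467, p(61)=1121505, p(62)=1300156, p(63)=1505499, p(64)=1741630, p(65)=2012558, p(66)=2323520, p(67)=2679689, p(68)=3087735, p(69)=3554345, p(70)=4087968, p(71)=4697205, p(72)=5392783, p(73)=6185689, p(74)=7089500, p(75)=8118264, p(76)=9289091, p(77)=10619863, p(78)=12132164, p(79)=13848650, p(80)=15796476, p(81)=18004327, p(82)=20506255, p(83)=23338469, p(84)=26543660, p(85)=30167357, p(86)=34262962, p(87)=38887673, p(88)=44108109, p(89)=49995925, p(90)=56634173, p(91)=64112359, p(92)=72533807, p(93)=82010177, p(94)=92669720, p(95)=104651419, p(96)=118114304, p(97)=133230930, p(98)=150198136, p(99)=169229875, p(100)=190569292, p(101)=214481126, p(102)=241265379, p(103)=271248950, p(104)=304801365, p(105)=342325709, p(106)=384276336, p(107)=431149389, p(108)=483502844, p(109)=541946240, p(110)=607163746, p(111)=679903203, p(112)=761002156, p(113)=851376628, p(114)=952050665, p(115)=1064144451, p(116)=1188908248, p(117)=1327710076, p(118)=1482074143, p(119)=1653668665, p(120)=1844349560, p(121)=2056148051, p(122)=2291320912, p(123)=2552338241.
Final step: p(124) = p(123) + p(122) - p(119) - p(117) + p(112) + p(109) - p(102) - p(98) + p(89) + p(84) - p(73) - p(67) + p(54) + p(47) - p(32) - p(24) + p(7)
= 2552338241 + 2291320912 - 1653668665 - 1327710076 + 761002156 + 541946240 - 241265379 - 150198136 + 49995925 + 26543660 - 6185689 - 2679689 + 386155 + 124754 - 8349 - 1575 + 15
= 2841940500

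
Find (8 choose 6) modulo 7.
0

Using Lucas' theorem:
Write n=8 and k=6 in base 7:
n in base 7: [1, 1]
k in base 7: [0, 6]
C(8,6) mod 7 = ∏ C(n_i, k_i) mod 7
Digit binomials (mod 7): C(1,0) = 1; C(1,6) = 0 (k_i > n_i)
Product: 1 × 0 = 0 ≡ 0 (mod 7)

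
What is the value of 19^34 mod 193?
191

Repeated squaring. Binary of 34 = 100010.
19^1 ≡ 19 (mod 193); 19^2 ≡ 168 (mod 193); 19^4 ≡ 46 (mod 193); 19^8 ≡ 186 (mod 193); 19^16 ≡ 49 (mod 193); 19^32 ≡ 85 (mod 193)
19^34 = 19^2 × 19^32 ≡ 191 (mod 193)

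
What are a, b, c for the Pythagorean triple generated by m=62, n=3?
(3835, 372, 3853)

Euclid's formula: a = m² - n², b = 2mn, c = m² + n²
m = 62, n = 3
a = 62² - 3² = 3844 - 9 = 3835
b = 2 × 62 × 3 = 372
c = 62² + 3² = 3844 + 9 = 3853
Verification: 3835² + 372² = 14707225 + 138384 = 14845609 = 3853² ✓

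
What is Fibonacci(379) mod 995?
801

Matrix identity: Q^n = [[F_(n+1), F_n], [F_n, F_(n-1)]] with Q = [[1,1],[1,0]].
n = 379 = 101111011₂. Square-and-multiply, entries mod 995:
Q^1 = [[1,1],[1,0]]
Q^2 = (Q^1)² = [[2,1],[1,1]]
Q^5 = (Q^2)²·Q = [[8,5],[5,3]]
Q^11 = (Q^5)²·Q = [[144,89],[89,55]]
Q^23 = (Q^11)²·Q = [[598,797],[797,796]]
Q^47 = (Q^23)²·Q = [[401,798],[798,598]]
Q^94 = (Q^47)² = [[610,207],[207,403]]
Q^189 = (Q^94)²·Q = [[775,34],[34,741]]
Q^379 = (Q^189)²·Q = [[605,801],[801,799]]
F_379 mod 995 = Q^379[0][1] = 801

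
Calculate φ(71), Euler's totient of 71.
70

71 = 71
φ(n) = n × ∏(1 - 1/p) for each prime p dividing n
φ(71) = 71 × (1 - 1/71) = 70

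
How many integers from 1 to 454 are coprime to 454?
226

454 = 2 × 227
φ(n) = n × ∏(1 - 1/p) for each prime p dividing n
φ(454) = 454 × (1 - 1/2) × (1 - 1/227) = 226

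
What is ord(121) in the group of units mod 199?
11

199 is prime, so ord(121) divides φ(199) = 198.
Divisors of 198: 1, 2, 3, 6, 9, 11, 18, 22, 33, 66, 99, 198.
Repeated squaring: 121^1 ≡ 121, 121^2 ≡ 114, 121^4 ≡ 61, 121^8 ≡ 139, 121^16 ≡ 18, 121^32 ≡ 125, 121^64 ≡ 103, 121^128 ≡ 62 (mod 199).
Test 121^d mod 199 for each divisor d in increasing order:
121^1 ≡ 121
121^2 ≡ 114
121^3 = 121^2·121^1 ≡ 63
121^6 = 121^4·121^2 ≡ 188
121^9 = 121^8·121^1 ≡ 103
121^11 = 121^8·121^2·121^1 ≡ 1  ← first divisor giving 1
The order is 11.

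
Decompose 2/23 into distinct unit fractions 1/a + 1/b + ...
1/12 + 1/276

Greedy algorithm:
2/23: ceiling(23/2) = 12, use 1/12
1/276: ceiling(276/1) = 276, use 1/276
Result: 2/23 = 1/12 + 1/276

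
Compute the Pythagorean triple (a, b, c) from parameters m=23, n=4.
(513, 184, 545)

Euclid's formula: a = m² - n², b = 2mn, c = m² + n²
m = 23, n = 4
a = 23² - 4² = 529 - 16 = 513
b = 2 × 23 × 4 = 184
c = 23² + 4² = 529 + 16 = 545
Verification: 513² + 184² = 263169 + 33856 = 297025 = 545² ✓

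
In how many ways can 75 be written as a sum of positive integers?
8118264

p(n) counts ways to write n as a sum of positive integers (order ignored).
Euler's pentagonal recurrence: p(k) = p(k-1) + p(k-2) - p(k-5) - p(k-7) + p(k-12) + p(k-15) - ... (offsets j(3j∓1)/2, signs ++--, p(0)=1, p(<0)=0).
DP table for k = 0..74: p(0)=1, p(1)=1, p(2)=2, p(3)=3, p(4)=5, p(5)=7, p(6)=11, p(7)=15, p(8)=22, p(9)=30, p(10)=42, p(11)=56, p(12)=77, p(13)=101, p(14)=135, p(15)=176, p(16)=231, p(17)=297, p(18)=385, p(19)=490, p(20)=627, p(21)=792, p(22)=1002, p(23)=1255, p(24)=1575, p(25)=1958, p(26)=2436, p(27)=3010, p(28)=3718, p(29)=4565, p(30)=5604, p(31)=6842, p(32)=8349, p(33)=10143, p(34)=12310, p(35)=14883, p(36)=17977, p(37)=21637, p(38)=26015, p(39)=31185, p(40)=37338, p(41)=44583, p(42)=53174, p(43)=63261, p(44)=75175, p(45)=89134, p(46)=105558, p(47)=124754, p(48)=147273, p(49)=173525, p(50)=204226, p(51)=239943, p(52)=281589, p(53)=329931, p(54)=386155, p(55)=451276, p(56)=526823, p(57)=614154, p(58)=715220, p(59)=831820, p(60)=966467, p(61)=1121505, p(62)=1300156, p(63)=1505499, p(64)=1741630, p(65)=2012558, p(66)=2323520, p(67)=2679689, p(68)=3087735, p(69)=3554345, p(70)=4087968, p(71)=4697205, p(72)=5392783, p(73)=6185689, p(74)=7089500.
Final step: p(75) = p(74) + p(73) - p(70) - p(68) + p(63) + p(60) - p(53) - p(49) + p(40) + p(35) - p(24) - p(18) + p(5)
= 7089500 + 6185689 - 4087968 - 3087735 + 1505499 + 966467 - 329931 - 173525 + 37338 + 14883 - 1575 - 385 + 7
= 8118264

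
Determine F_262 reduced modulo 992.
847

Matrix identity: Q^n = [[F_(n+1), F_n], [F_n, F_(n-1)]] with Q = [[1,1],[1,0]].
n = 262 = 100000110₂. Square-and-multiply, entries mod 992:
Q^1 = [[1,1],[1,0]]
Q^2 = (Q^1)² = [[2,1],[1,1]]
Q^4 = (Q^2)² = [[5,3],[3,2]]
Q^8 = (Q^4)² = [[34,21],[21,13]]
Q^16 = (Q^8)² = [[605,987],[987,610]]
Q^32 = (Q^16)² = [[2,869],[869,125]]
Q^65 = (Q^32)²·Q = [[504,253],[253,251]]
Q^131 = (Q^65)²·Q = [[144,585],[585,551]]
Q^262 = (Q^131)² = [[881,847],[847,34]]
F_262 mod 992 = Q^262[0][1] = 847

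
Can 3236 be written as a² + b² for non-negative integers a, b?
10² + 56² (a=10, b=56)

Factorization: 3236 = 2^2 × 809
By Fermat: n is sum of two squares iff every prime p ≡ 3 (mod 4) appears to even power.
All primes ≡ 3 (mod 4) appear to even power.
Search a = 0, 1, 2, … for 3236 - a² a perfect square: first hit at a = 10: 3236 - 100 = 3136 = 56².
3236 = 10² + 56² = 100 + 3136 ✓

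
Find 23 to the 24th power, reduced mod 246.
139

Repeated squaring. Binary of 24 = 11000.
23^1 ≡ 23 (mod 246); 23^2 ≡ 37 (mod 246); 23^4 ≡ 139 (mod 246); 23^8 ≡ 133 (mod 246); 23^16 ≡ 223 (mod 246)
23^24 = 23^8 × 23^16 ≡ 139 (mod 246)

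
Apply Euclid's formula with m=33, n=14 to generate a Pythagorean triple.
(893, 924, 1285)

Euclid's formula: a = m² - n², b = 2mn, c = m² + n²
m = 33, n = 14
a = 33² - 14² = 1089 - 196 = 893
b = 2 × 33 × 14 = 924
c = 33² + 14² = 1089 + 196 = 1285
Verification: 893² + 924² = 797449 + 853776 = 1651225 = 1285² ✓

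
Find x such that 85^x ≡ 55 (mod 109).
15

Baby-step giant-step with step n = ⌈√109⌉ = 11.
Baby steps 85^j mod 109 (j:value) for j=0..10: 0:1, 1:85, 2:31, 3:19, 4:89, 5:44, 6:34, 7:56, 8:73, 9:101, 10:83.
Giant-step multiplier: 85^(-11) ≡ 85^(108-11) = 85^97 ≡ 69 (mod 109).
Giant steps γ_i = 55·69^i mod 109: γ_0=55, γ_1=89 (in table at j=4).
x = i·n + j = 1·11 + 4 = 15.
Check: 85^15 ≡ 55 (mod 109).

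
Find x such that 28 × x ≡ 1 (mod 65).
7

gcd(28, 65) = 1, so the inverse exists.
Extended Euclidean algorithm on (65, 28):
65 = 2 × 28 + 9  ⟹  9 = (1)·65 + (-2)·28
28 = 3 × 9 + 1  ⟹  1 = (-3)·65 + (7)·28
So (7)·28 ≡ 1 (mod 65), i.e. 28^(-1) ≡ 7 (mod 65).
Check: 28 × 7 = 196 ≡ 1 (mod 65)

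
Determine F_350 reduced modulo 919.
363

Matrix identity: Q^n = [[F_(n+1), F_n], [F_n, F_(n-1)]] with Q = [[1,1],[1,0]].
n = 350 = 101011110₂. Square-and-multiply, entries mod 919:
Q^1 = [[1,1],[1,0]]
Q^2 = (Q^1)² = [[2,1],[1,1]]
Q^5 = (Q^2)²·Q = [[8,5],[5,3]]
Q^10 = (Q^5)² = [[89,55],[55,34]]
Q^21 = (Q^10)²·Q = [[250,837],[837,332]]
Q^43 = (Q^21)²·Q = [[363,299],[299,64]]
Q^87 = (Q^43)²·Q = [[542,610],[610,851]]
Q^175 = (Q^87)²·Q = [[163,508],[508,574]]
Q^350 = (Q^175)² = [[662,363],[363,299]]
F_350 mod 919 = Q^350[0][1] = 363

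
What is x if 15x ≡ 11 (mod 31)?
x ≡ 9 (mod 31)

gcd(15, 31) = 1, which divides 11, so solutions exist.
Find 15^(-1) mod 31 by the extended Euclidean algorithm:
31 = 2 × 15 + 1  ⟹  1 = (1)·31 + (-2)·15
So (-2)·15 ≡ 1 (mod 31), i.e. 15^(-1) ≡ -2 ≡ 29 (mod 31).
x ≡ 29 × 11 = 319 ≡ 9 (mod 31).
Check: 15 × 9 = 135 ≡ 11 (mod 31).
Unique solution: x ≡ 9 (mod 31)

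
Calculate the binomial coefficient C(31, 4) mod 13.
5

Using Lucas' theorem:
Write n=31 and k=4 in base 13:
n in base 13: [2, 5]
k in base 13: [0, 4]
C(31,4) mod 13 = ∏ C(n_i, k_i) mod 13
Digit binomials (mod 13): C(2,0) = 1; C(5,4) = 5
Product: 1 × 5 = 5 ≡ 5 (mod 13)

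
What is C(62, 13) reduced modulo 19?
0

Using Lucas' theorem:
Write n=62 and k=13 in base 19:
n in base 19: [3, 5]
k in base 19: [0, 13]
C(62,13) mod 19 = ∏ C(n_i, k_i) mod 19
Digit binomials (mod 19): C(3,0) = 1; C(5,13) = 0 (k_i > n_i)
Product: 1 × 0 = 0 ≡ 0 (mod 19)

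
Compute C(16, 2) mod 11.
10

Using Lucas' theorem:
Write n=16 and k=2 in base 11:
n in base 11: [1, 5]
k in base 11: [0, 2]
C(16,2) mod 11 = ∏ C(n_i, k_i) mod 11
Digit binomials (mod 11): C(1,0) = 1; C(5,2) = 10
Product: 1 × 10 = 10 ≡ 10 (mod 11)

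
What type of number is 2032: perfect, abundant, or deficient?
deficient

Proper divisors of 2032: sum = 1 + 2 + 4 + 8 + 16 + 127 + 254 + 508 + 1016 = 1936
Since 1936 < 2032, 2032 is deficient.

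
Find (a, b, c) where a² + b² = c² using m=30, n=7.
(851, 420, 949)

Euclid's formula: a = m² - n², b = 2mn, c = m² + n²
m = 30, n = 7
a = 30² - 7² = 900 - 49 = 851
b = 2 × 30 × 7 = 420
c = 30² + 7² = 900 + 49 = 949
Verification: 851² + 420² = 724201 + 176400 = 900601 = 949² ✓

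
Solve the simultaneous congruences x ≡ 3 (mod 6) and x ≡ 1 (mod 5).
21

Using Chinese Remainder Theorem:
M = 6 × 5 = 30
M1 = 5, M2 = 6
y1 = 5^(-1) mod 6 = 5
y2 = 6^(-1) mod 5 = 1
x = (3×5×5 + 1×6×1) mod 30 = 21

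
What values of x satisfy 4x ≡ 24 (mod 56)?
x ≡ 6 (mod 14)

gcd(4, 56) = 4, which divides 24, so solutions exist.
Divide through by 4: x ≡ 6 (mod 14).
The coefficient of x is now 1, so x ≡ 6 (mod 14).
Check: 4 × 6 = 24 ≡ 24 (mod 56).
x ≡ 6 (mod 14), giving 4 solutions mod 56.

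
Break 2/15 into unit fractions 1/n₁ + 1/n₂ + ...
1/8 + 1/120

Greedy algorithm:
2/15: ceiling(15/2) = 8, use 1/8
1/120: ceiling(120/1) = 120, use 1/120
Result: 2/15 = 1/8 + 1/120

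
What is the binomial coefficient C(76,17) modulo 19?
0

Using Lucas' theorem:
Write n=76 and k=17 in base 19:
n in base 19: [4, 0]
k in base 19: [0, 17]
C(76,17) mod 19 = ∏ C(n_i, k_i) mod 19
Digit binomials (mod 19): C(4,0) = 1; C(0,17) = 0 (k_i > n_i)
Product: 1 × 0 = 0 ≡ 0 (mod 19)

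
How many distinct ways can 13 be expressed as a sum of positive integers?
101

p(n) counts ways to write n as a sum of positive integers (order ignored).
Euler's pentagonal recurrence: p(k) = p(k-1) + p(k-2) - p(k-5) - p(k-7) + p(k-12) + p(k-15) - ... (offsets j(3j∓1)/2, signs ++--, p(0)=1, p(<0)=0).
DP table for k = 0..12: p(0)=1, p(1)=1, p(2)=2, p(3)=3, p(4)=5, p(5)=7, p(6)=11, p(7)=15, p(8)=22, p(9)=30, p(10)=42, p(11)=56, p(12)=77.
Final step: p(13) = p(12) + p(11) - p(8) - p(6) + p(1)
= 77 + 56 - 22 - 11 + 1
= 101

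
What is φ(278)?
138

278 = 2 × 139
φ(n) = n × ∏(1 - 1/p) for each prime p dividing n
φ(278) = 278 × (1 - 1/2) × (1 - 1/139) = 138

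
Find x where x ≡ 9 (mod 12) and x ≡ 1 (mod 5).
21

Using Chinese Remainder Theorem:
M = 12 × 5 = 60
M1 = 5, M2 = 12
y1 = 5^(-1) mod 12 = 5
y2 = 12^(-1) mod 5 = 3
x = (9×5×5 + 1×12×3) mod 60 = 21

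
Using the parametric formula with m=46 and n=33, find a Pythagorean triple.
(1027, 3036, 3205)

Euclid's formula: a = m² - n², b = 2mn, c = m² + n²
m = 46, n = 33
a = 46² - 33² = 2116 - 1089 = 1027
b = 2 × 46 × 33 = 3036
c = 46² + 33² = 2116 + 1089 = 3205
Verification: 1027² + 3036² = 1054729 + 9217296 = 10272025 = 3205² ✓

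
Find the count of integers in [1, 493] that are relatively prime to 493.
448

493 = 17 × 29
φ(n) = n × ∏(1 - 1/p) for each prime p dividing n
φ(493) = 493 × (1 - 1/17) × (1 - 1/29) = 448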